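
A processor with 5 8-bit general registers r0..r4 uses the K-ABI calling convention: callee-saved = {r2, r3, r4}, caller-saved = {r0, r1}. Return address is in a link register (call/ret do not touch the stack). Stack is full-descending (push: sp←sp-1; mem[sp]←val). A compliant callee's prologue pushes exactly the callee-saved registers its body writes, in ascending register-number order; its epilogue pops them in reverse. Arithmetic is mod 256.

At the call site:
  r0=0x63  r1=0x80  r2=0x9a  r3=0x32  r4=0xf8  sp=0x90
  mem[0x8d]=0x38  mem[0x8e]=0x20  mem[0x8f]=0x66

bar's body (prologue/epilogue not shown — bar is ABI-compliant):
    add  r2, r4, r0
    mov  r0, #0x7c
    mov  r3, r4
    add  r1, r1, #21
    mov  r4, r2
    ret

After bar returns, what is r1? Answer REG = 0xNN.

prologue: push r2 -> mem[0x8f]=0x9a, sp=0x8f
prologue: push r3 -> mem[0x8e]=0x32, sp=0x8e
prologue: push r4 -> mem[0x8d]=0xf8, sp=0x8d
body[0] add  r2, r4, r0 -> r2=0x5b
body[1] mov  r0, #0x7c -> r0=0x7c
body[2] mov  r3, r4 -> r3=0xf8
body[3] add  r1, r1, #21 -> r1=0x95
body[4] mov  r4, r2 -> r4=0x5b
epilogue: pop r4=0xf8, sp=0x8e
epilogue: pop r3=0x32, sp=0x8f
epilogue: pop r2=0x9a, sp=0x90
r1 is caller-saved -> body value

REG = 0x95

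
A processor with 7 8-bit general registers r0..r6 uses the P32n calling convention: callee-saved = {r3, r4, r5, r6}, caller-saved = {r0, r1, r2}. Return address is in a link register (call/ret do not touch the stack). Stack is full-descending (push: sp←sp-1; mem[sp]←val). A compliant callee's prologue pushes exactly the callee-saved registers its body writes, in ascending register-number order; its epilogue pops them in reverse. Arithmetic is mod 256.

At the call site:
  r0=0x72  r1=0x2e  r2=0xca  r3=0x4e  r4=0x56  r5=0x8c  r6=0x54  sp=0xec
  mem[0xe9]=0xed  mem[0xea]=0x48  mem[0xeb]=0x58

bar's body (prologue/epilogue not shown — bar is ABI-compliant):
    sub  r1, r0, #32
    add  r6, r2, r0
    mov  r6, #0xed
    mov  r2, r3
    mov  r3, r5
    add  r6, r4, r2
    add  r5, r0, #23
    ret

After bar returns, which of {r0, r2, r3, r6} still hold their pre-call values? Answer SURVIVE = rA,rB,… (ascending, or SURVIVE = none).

SURVIVE = r0,r3,r6

prologue: push r3 → mem[0xeb]=0x4e, sp=0xeb
prologue: push r5 → mem[0xea]=0x8c, sp=0xea
prologue: push r6 → mem[0xe9]=0x54, sp=0xe9
body[0] sub  r1, r0, #32 → r1=0x52
body[1] add  r6, r2, r0 → r6=0x3c
body[2] mov  r6, #0xed → r6=0xed
body[3] mov  r2, r3 → r2=0x4e
body[4] mov  r3, r5 → r3=0x8c
body[5] add  r6, r4, r2 → r6=0xa4
body[6] add  r5, r0, #23 → r5=0x89
epilogue: pop r6=0x54, sp=0xea
epilogue: pop r5=0x8c, sp=0xeb
epilogue: pop r3=0x4e, sp=0xec
r0: caller-saved, written=False
r2: caller-saved, written=True
r3: callee-saved, written=True
r6: callee-saved, written=True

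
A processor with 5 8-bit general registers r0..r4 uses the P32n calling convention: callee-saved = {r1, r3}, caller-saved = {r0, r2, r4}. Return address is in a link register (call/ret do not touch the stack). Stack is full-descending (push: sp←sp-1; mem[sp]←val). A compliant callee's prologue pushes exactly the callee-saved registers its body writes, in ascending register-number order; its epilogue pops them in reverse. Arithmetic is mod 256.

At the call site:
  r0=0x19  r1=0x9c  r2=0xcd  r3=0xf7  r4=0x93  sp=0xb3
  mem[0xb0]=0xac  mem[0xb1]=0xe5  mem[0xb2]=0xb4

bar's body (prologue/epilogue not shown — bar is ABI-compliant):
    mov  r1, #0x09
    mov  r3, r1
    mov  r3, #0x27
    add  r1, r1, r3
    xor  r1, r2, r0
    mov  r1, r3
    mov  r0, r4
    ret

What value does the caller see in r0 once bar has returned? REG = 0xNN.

prologue: push r1 -> mem[0xb2]=0x9c, sp=0xb2
prologue: push r3 -> mem[0xb1]=0xf7, sp=0xb1
body[0] mov  r1, #0x09 -> r1=0x09
body[1] mov  r3, r1 -> r3=0x09
body[2] mov  r3, #0x27 -> r3=0x27
body[3] add  r1, r1, r3 -> r1=0x30
body[4] xor  r1, r2, r0 -> r1=0xd4
body[5] mov  r1, r3 -> r1=0x27
body[6] mov  r0, r4 -> r0=0x93
epilogue: pop r3=0xf7, sp=0xb2
epilogue: pop r1=0x9c, sp=0xb3
r0 is caller-saved -> body value

REG = 0x93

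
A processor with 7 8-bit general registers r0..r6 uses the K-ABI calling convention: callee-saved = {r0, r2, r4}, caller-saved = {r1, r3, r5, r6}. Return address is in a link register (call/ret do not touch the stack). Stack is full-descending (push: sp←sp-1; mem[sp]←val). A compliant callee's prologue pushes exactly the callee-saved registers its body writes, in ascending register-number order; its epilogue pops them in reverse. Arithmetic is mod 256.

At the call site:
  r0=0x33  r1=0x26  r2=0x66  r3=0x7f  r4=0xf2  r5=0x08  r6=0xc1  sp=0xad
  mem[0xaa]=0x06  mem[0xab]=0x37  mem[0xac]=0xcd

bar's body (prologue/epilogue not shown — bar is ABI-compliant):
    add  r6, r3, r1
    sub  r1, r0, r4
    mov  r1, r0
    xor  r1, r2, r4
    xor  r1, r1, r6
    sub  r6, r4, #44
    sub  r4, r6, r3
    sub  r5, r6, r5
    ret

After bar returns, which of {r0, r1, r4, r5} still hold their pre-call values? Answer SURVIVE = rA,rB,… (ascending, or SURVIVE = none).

prologue: push r4 → mem[0xac]=0xf2, sp=0xac
body[0] add  r6, r3, r1 → r6=0xa5
body[1] sub  r1, r0, r4 → r1=0x41
body[2] mov  r1, r0 → r1=0x33
body[3] xor  r1, r2, r4 → r1=0x94
body[4] xor  r1, r1, r6 → r1=0x31
body[5] sub  r6, r4, #44 → r6=0xc6
body[6] sub  r4, r6, r3 → r4=0x47
body[7] sub  r5, r6, r5 → r5=0xbe
epilogue: pop r4=0xf2, sp=0xad
r0: callee-saved, written=False
r1: caller-saved, written=True
r4: callee-saved, written=True
r5: caller-saved, written=True

SURVIVE = r0,r4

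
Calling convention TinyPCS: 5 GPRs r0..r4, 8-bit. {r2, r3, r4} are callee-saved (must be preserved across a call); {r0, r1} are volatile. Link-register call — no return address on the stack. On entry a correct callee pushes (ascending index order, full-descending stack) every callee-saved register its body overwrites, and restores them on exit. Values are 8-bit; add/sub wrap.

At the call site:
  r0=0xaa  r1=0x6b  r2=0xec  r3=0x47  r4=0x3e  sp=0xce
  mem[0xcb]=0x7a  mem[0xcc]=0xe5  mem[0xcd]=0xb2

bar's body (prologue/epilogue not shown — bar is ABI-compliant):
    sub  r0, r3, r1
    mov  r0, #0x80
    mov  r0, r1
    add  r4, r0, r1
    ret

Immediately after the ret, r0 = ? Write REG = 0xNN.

REG = 0x6b

prologue: push r4 -> mem[0xcd]=0x3e, sp=0xcd
body[0] sub  r0, r3, r1 -> r0=0xdc
body[1] mov  r0, #0x80 -> r0=0x80
body[2] mov  r0, r1 -> r0=0x6b
body[3] add  r4, r0, r1 -> r4=0xd6
epilogue: pop r4=0x3e, sp=0xce
r0 is caller-saved -> body value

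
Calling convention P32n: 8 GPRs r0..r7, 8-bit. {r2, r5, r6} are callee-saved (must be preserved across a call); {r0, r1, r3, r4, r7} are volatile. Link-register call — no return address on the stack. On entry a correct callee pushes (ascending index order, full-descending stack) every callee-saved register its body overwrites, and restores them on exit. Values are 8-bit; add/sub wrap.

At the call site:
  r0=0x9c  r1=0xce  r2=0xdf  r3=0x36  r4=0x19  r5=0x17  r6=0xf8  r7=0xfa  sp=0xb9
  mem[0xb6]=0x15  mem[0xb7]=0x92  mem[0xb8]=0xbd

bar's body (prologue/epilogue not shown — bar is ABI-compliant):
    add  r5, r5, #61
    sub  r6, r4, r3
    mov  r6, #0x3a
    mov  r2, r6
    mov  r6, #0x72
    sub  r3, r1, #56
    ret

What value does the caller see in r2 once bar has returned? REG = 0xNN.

REG = 0xdf

prologue: push r2 -> mem[0xb8]=0xdf, sp=0xb8
prologue: push r5 -> mem[0xb7]=0x17, sp=0xb7
prologue: push r6 -> mem[0xb6]=0xf8, sp=0xb6
body[0] add  r5, r5, #61 -> r5=0x54
body[1] sub  r6, r4, r3 -> r6=0xe3
body[2] mov  r6, #0x3a -> r6=0x3a
body[3] mov  r2, r6 -> r2=0x3a
body[4] mov  r6, #0x72 -> r6=0x72
body[5] sub  r3, r1, #56 -> r3=0x96
epilogue: pop r6=0xf8, sp=0xb7
epilogue: pop r5=0x17, sp=0xb8
epilogue: pop r2=0xdf, sp=0xb9
r2 is callee-saved -> restored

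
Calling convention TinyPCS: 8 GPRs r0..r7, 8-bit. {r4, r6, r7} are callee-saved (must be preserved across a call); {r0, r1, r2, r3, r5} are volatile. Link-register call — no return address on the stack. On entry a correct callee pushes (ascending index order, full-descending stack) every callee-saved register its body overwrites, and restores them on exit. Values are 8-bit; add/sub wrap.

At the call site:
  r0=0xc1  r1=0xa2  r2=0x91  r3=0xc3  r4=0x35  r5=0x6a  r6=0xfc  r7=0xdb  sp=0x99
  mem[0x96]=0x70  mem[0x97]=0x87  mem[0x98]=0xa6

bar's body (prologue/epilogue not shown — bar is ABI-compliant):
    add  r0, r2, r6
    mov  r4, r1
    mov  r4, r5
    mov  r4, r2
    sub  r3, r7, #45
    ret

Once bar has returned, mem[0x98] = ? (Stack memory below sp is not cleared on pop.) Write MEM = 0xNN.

MEM = 0x35

prologue: push r4 -> mem[0x98]=0x35, sp=0x98
body[0] add  r0, r2, r6 -> r0=0x8d
body[1] mov  r4, r1 -> r4=0xa2
body[2] mov  r4, r5 -> r4=0x6a
body[3] mov  r4, r2 -> r4=0x91
body[4] sub  r3, r7, #45 -> r3=0xae
epilogue: pop r4=0x35, sp=0x99
prologue pushed ['r4'] at ['0x98']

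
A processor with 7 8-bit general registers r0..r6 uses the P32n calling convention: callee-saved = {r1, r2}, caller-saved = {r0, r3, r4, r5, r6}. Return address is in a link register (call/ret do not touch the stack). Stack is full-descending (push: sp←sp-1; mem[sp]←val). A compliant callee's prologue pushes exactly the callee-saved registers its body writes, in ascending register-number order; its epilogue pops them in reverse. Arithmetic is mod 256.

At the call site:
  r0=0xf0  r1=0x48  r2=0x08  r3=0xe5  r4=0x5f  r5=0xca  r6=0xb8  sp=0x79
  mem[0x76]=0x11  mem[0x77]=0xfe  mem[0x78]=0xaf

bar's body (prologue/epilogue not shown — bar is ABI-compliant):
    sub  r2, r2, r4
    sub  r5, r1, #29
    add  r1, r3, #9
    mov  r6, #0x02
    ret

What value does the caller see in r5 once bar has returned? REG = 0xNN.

REG = 0x2b

prologue: push r1 → mem[0x78]=0x48, sp=0x78
prologue: push r2 → mem[0x77]=0x08, sp=0x77
body[0] sub  r2, r2, r4 → r2=0xa9
body[1] sub  r5, r1, #29 → r5=0x2b
body[2] add  r1, r3, #9 → r1=0xee
body[3] mov  r6, #0x02 → r6=0x02
epilogue: pop r2=0x08, sp=0x78
epilogue: pop r1=0x48, sp=0x79
r5 is caller-saved → body value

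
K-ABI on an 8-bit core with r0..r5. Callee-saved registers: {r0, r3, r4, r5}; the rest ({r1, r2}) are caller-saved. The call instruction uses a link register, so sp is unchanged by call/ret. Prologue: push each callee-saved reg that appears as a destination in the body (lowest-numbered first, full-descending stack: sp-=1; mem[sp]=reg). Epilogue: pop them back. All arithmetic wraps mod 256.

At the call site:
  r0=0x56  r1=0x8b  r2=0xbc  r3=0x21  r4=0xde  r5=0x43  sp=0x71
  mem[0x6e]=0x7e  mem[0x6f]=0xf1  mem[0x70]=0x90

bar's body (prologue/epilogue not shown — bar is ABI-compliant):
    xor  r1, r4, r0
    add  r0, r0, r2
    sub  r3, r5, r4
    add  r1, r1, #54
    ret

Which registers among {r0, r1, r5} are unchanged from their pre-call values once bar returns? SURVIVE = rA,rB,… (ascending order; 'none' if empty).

SURVIVE = r0,r5

prologue: push r0 -> mem[0x70]=0x56, sp=0x70
prologue: push r3 -> mem[0x6f]=0x21, sp=0x6f
body[0] xor  r1, r4, r0 -> r1=0x88
body[1] add  r0, r0, r2 -> r0=0x12
body[2] sub  r3, r5, r4 -> r3=0x65
body[3] add  r1, r1, #54 -> r1=0xbe
epilogue: pop r3=0x21, sp=0x70
epilogue: pop r0=0x56, sp=0x71
r0: callee-saved, written=True
r1: caller-saved, written=True
r5: callee-saved, written=False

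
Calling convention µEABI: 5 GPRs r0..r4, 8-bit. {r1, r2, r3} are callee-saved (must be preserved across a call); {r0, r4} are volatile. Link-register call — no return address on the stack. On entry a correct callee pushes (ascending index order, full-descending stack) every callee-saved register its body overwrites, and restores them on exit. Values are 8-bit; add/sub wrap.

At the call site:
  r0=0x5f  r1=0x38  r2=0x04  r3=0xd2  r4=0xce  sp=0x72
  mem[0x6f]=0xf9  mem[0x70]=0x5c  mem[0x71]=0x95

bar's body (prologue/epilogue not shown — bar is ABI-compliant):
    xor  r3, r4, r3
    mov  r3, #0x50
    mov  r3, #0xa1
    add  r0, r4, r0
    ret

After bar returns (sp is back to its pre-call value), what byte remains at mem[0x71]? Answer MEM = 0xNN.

prologue: push r3 → mem[0x71]=0xd2, sp=0x71
body[0] xor  r3, r4, r3 → r3=0x1c
body[1] mov  r3, #0x50 → r3=0x50
body[2] mov  r3, #0xa1 → r3=0xa1
body[3] add  r0, r4, r0 → r0=0x2d
epilogue: pop r3=0xd2, sp=0x72
prologue pushed ['r3'] at ['0x71']

MEM = 0xd2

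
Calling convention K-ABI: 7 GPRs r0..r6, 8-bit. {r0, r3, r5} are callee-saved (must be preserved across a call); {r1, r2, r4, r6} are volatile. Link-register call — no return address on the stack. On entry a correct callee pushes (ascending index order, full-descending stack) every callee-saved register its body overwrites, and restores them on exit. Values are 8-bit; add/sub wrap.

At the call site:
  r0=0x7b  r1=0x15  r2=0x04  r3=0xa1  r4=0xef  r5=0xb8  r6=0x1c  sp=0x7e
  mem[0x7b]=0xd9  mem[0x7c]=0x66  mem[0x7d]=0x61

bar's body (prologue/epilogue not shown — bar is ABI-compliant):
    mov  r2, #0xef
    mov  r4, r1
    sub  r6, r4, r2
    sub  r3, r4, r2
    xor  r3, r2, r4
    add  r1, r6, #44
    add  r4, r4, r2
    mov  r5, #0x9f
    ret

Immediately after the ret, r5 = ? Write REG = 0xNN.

REG = 0xb8

prologue: push r3 -> mem[0x7d]=0xa1, sp=0x7d
prologue: push r5 -> mem[0x7c]=0xb8, sp=0x7c
body[0] mov  r2, #0xef -> r2=0xef
body[1] mov  r4, r1 -> r4=0x15
body[2] sub  r6, r4, r2 -> r6=0x26
body[3] sub  r3, r4, r2 -> r3=0x26
body[4] xor  r3, r2, r4 -> r3=0xfa
body[5] add  r1, r6, #44 -> r1=0x52
body[6] add  r4, r4, r2 -> r4=0x04
body[7] mov  r5, #0x9f -> r5=0x9f
epilogue: pop r5=0xb8, sp=0x7d
epilogue: pop r3=0xa1, sp=0x7e
r5 is callee-saved -> restored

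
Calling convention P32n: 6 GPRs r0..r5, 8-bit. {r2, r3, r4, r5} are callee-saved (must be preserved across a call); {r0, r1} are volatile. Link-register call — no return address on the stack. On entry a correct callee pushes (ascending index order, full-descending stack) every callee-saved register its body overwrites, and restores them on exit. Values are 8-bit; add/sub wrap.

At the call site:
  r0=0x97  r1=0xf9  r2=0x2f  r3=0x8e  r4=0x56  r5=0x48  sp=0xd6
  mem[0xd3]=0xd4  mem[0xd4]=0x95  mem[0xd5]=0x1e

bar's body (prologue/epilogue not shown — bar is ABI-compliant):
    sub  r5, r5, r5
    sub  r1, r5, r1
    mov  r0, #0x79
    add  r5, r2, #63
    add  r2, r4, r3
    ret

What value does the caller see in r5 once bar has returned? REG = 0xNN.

prologue: push r2 → mem[0xd5]=0x2f, sp=0xd5
prologue: push r5 → mem[0xd4]=0x48, sp=0xd4
body[0] sub  r5, r5, r5 → r5=0x00
body[1] sub  r1, r5, r1 → r1=0x07
body[2] mov  r0, #0x79 → r0=0x79
body[3] add  r5, r2, #63 → r5=0x6e
body[4] add  r2, r4, r3 → r2=0xe4
epilogue: pop r5=0x48, sp=0xd5
epilogue: pop r2=0x2f, sp=0xd6
r5 is callee-saved → restored

REG = 0x48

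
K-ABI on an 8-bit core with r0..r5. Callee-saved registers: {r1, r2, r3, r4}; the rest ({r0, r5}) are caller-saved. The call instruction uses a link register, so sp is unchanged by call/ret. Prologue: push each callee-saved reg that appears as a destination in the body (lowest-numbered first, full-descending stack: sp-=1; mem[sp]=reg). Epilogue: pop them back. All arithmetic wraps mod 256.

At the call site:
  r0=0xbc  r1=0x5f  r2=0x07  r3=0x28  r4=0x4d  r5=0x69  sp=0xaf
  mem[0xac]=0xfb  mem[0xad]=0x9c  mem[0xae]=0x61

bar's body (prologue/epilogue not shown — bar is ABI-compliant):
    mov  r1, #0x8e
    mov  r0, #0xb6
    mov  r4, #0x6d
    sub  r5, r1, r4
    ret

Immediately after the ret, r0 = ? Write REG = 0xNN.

prologue: push r1 -> mem[0xae]=0x5f, sp=0xae
prologue: push r4 -> mem[0xad]=0x4d, sp=0xad
body[0] mov  r1, #0x8e -> r1=0x8e
body[1] mov  r0, #0xb6 -> r0=0xb6
body[2] mov  r4, #0x6d -> r4=0x6d
body[3] sub  r5, r1, r4 -> r5=0x21
epilogue: pop r4=0x4d, sp=0xae
epilogue: pop r1=0x5f, sp=0xaf
r0 is caller-saved -> body value

REG = 0xb6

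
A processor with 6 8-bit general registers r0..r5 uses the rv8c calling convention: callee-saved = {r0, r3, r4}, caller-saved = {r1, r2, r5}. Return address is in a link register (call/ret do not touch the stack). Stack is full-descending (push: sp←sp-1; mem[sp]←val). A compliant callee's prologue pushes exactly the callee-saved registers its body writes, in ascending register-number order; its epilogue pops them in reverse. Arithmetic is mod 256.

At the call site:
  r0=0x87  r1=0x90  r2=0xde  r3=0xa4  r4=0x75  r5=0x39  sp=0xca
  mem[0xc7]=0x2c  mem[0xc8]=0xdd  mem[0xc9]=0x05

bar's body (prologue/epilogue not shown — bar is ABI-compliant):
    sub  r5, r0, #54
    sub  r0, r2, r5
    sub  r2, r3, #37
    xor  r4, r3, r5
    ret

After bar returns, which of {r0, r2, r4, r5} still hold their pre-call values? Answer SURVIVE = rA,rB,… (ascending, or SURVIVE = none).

prologue: push r0 -> mem[0xc9]=0x87, sp=0xc9
prologue: push r4 -> mem[0xc8]=0x75, sp=0xc8
body[0] sub  r5, r0, #54 -> r5=0x51
body[1] sub  r0, r2, r5 -> r0=0x8d
body[2] sub  r2, r3, #37 -> r2=0x7f
body[3] xor  r4, r3, r5 -> r4=0xf5
epilogue: pop r4=0x75, sp=0xc9
epilogue: pop r0=0x87, sp=0xca
r0: callee-saved, written=True
r2: caller-saved, written=True
r4: callee-saved, written=True
r5: caller-saved, written=True

SURVIVE = r0,r4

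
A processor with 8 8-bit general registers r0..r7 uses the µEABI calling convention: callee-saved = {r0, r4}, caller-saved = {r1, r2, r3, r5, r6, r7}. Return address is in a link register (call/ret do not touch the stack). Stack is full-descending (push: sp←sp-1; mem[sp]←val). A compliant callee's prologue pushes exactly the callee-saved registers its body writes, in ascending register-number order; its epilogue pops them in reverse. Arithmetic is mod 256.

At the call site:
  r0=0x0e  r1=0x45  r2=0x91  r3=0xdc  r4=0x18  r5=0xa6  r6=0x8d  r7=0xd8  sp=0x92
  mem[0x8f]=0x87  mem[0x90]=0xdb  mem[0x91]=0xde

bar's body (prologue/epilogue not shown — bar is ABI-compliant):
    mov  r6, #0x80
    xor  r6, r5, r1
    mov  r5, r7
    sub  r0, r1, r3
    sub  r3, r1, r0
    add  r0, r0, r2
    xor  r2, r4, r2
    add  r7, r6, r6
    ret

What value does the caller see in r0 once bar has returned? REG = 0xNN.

REG = 0x0e

prologue: push r0 -> mem[0x91]=0x0e, sp=0x91
body[0] mov  r6, #0x80 -> r6=0x80
body[1] xor  r6, r5, r1 -> r6=0xe3
body[2] mov  r5, r7 -> r5=0xd8
body[3] sub  r0, r1, r3 -> r0=0x69
body[4] sub  r3, r1, r0 -> r3=0xdc
body[5] add  r0, r0, r2 -> r0=0xfa
body[6] xor  r2, r4, r2 -> r2=0x89
body[7] add  r7, r6, r6 -> r7=0xc6
epilogue: pop r0=0x0e, sp=0x92
r0 is callee-saved -> restored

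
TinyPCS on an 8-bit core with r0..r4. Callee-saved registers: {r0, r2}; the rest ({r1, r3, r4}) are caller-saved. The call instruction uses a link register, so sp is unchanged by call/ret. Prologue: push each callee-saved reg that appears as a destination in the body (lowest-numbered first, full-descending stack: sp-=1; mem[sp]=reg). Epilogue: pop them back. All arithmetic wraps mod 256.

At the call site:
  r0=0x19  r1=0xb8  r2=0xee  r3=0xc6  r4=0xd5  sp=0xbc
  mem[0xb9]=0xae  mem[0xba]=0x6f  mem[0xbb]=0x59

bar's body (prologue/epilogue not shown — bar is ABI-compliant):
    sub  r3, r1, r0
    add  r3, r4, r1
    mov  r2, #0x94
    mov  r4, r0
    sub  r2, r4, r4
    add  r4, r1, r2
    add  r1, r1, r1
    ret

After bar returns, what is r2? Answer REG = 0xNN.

prologue: push r2 → mem[0xbb]=0xee, sp=0xbb
body[0] sub  r3, r1, r0 → r3=0x9f
body[1] add  r3, r4, r1 → r3=0x8d
body[2] mov  r2, #0x94 → r2=0x94
body[3] mov  r4, r0 → r4=0x19
body[4] sub  r2, r4, r4 → r2=0x00
body[5] add  r4, r1, r2 → r4=0xb8
body[6] add  r1, r1, r1 → r1=0x70
epilogue: pop r2=0xee, sp=0xbc
r2 is callee-saved → restored

REG = 0xee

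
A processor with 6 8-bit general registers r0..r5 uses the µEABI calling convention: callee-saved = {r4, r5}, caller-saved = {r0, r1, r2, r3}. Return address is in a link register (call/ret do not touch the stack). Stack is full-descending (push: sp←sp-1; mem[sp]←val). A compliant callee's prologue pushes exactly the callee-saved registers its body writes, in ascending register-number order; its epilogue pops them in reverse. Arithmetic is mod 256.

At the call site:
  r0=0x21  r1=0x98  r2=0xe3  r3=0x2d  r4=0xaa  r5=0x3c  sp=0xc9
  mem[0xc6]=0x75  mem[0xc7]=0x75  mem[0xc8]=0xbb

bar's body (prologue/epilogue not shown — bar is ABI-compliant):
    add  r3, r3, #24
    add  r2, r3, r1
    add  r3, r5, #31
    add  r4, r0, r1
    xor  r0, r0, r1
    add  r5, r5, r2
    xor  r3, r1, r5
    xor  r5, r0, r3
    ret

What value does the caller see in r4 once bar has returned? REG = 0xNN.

prologue: push r4 -> mem[0xc8]=0xaa, sp=0xc8
prologue: push r5 -> mem[0xc7]=0x3c, sp=0xc7
body[0] add  r3, r3, #24 -> r3=0x45
body[1] add  r2, r3, r1 -> r2=0xdd
body[2] add  r3, r5, #31 -> r3=0x5b
body[3] add  r4, r0, r1 -> r4=0xb9
body[4] xor  r0, r0, r1 -> r0=0xb9
body[5] add  r5, r5, r2 -> r5=0x19
body[6] xor  r3, r1, r5 -> r3=0x81
body[7] xor  r5, r0, r3 -> r5=0x38
epilogue: pop r5=0x3c, sp=0xc8
epilogue: pop r4=0xaa, sp=0xc9
r4 is callee-saved -> restored

REG = 0xaa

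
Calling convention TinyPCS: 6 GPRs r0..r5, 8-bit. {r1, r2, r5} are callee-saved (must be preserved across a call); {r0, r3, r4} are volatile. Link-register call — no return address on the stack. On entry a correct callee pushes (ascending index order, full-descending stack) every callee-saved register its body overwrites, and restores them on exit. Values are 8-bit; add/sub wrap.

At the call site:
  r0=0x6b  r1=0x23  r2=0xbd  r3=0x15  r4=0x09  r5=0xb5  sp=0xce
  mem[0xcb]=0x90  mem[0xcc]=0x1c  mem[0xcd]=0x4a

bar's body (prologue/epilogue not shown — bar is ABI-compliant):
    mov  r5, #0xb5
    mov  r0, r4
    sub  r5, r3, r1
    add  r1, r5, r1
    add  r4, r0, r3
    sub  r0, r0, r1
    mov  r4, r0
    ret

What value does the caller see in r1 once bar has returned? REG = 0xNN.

prologue: push r1 -> mem[0xcd]=0x23, sp=0xcd
prologue: push r5 -> mem[0xcc]=0xb5, sp=0xcc
body[0] mov  r5, #0xb5 -> r5=0xb5
body[1] mov  r0, r4 -> r0=0x09
body[2] sub  r5, r3, r1 -> r5=0xf2
body[3] add  r1, r5, r1 -> r1=0x15
body[4] add  r4, r0, r3 -> r4=0x1e
body[5] sub  r0, r0, r1 -> r0=0xf4
body[6] mov  r4, r0 -> r4=0xf4
epilogue: pop r5=0xb5, sp=0xcd
epilogue: pop r1=0x23, sp=0xce
r1 is callee-saved -> restored

REG = 0x23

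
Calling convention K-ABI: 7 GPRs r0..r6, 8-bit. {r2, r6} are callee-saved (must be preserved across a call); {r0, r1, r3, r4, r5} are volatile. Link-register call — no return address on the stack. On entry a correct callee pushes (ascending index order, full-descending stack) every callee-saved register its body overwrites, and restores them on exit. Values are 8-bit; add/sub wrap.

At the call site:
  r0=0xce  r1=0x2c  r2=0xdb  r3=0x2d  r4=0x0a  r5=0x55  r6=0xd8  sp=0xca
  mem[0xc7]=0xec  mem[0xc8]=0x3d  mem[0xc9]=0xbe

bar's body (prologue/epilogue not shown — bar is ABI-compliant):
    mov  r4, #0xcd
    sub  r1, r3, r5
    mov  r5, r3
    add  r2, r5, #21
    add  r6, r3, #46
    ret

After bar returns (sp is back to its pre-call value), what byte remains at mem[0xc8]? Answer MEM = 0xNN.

MEM = 0xd8

prologue: push r2 -> mem[0xc9]=0xdb, sp=0xc9
prologue: push r6 -> mem[0xc8]=0xd8, sp=0xc8
body[0] mov  r4, #0xcd -> r4=0xcd
body[1] sub  r1, r3, r5 -> r1=0xd8
body[2] mov  r5, r3 -> r5=0x2d
body[3] add  r2, r5, #21 -> r2=0x42
body[4] add  r6, r3, #46 -> r6=0x5b
epilogue: pop r6=0xd8, sp=0xc9
epilogue: pop r2=0xdb, sp=0xca
prologue pushed ['r2', 'r6'] at ['0xc9', '0xc8']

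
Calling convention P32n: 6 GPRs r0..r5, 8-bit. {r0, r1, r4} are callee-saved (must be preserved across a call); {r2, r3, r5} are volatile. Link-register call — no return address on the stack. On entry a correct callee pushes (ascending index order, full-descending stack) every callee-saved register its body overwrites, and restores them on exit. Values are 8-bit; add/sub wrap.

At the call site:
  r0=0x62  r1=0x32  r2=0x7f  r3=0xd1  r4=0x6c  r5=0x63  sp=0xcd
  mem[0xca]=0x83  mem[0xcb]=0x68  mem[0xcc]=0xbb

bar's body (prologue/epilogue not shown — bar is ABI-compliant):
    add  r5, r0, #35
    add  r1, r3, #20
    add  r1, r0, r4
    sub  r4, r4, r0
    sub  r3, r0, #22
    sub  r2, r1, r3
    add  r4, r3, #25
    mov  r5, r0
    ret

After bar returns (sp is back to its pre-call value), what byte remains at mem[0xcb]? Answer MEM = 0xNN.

prologue: push r1 → mem[0xcc]=0x32, sp=0xcc
prologue: push r4 → mem[0xcb]=0x6c, sp=0xcb
body[0] add  r5, r0, #35 → r5=0x85
body[1] add  r1, r3, #20 → r1=0xe5
body[2] add  r1, r0, r4 → r1=0xce
body[3] sub  r4, r4, r0 → r4=0x0a
body[4] sub  r3, r0, #22 → r3=0x4c
body[5] sub  r2, r1, r3 → r2=0x82
body[6] add  r4, r3, #25 → r4=0x65
body[7] mov  r5, r0 → r5=0x62
epilogue: pop r4=0x6c, sp=0xcc
epilogue: pop r1=0x32, sp=0xcd
prologue pushed ['r1', 'r4'] at ['0xcc', '0xcb']

MEM = 0x6c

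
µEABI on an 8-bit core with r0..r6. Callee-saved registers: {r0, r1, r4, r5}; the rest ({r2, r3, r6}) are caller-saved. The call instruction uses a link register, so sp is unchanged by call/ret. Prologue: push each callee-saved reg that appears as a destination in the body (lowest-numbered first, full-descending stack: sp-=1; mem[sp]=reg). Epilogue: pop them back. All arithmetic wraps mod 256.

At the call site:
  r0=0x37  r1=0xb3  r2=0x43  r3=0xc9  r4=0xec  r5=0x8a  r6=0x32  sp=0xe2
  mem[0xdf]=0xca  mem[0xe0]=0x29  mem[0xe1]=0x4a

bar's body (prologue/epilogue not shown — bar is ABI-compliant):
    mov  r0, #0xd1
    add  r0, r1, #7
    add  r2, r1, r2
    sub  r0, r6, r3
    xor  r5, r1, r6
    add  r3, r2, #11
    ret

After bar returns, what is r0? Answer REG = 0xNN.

prologue: push r0 -> mem[0xe1]=0x37, sp=0xe1
prologue: push r5 -> mem[0xe0]=0x8a, sp=0xe0
body[0] mov  r0, #0xd1 -> r0=0xd1
body[1] add  r0, r1, #7 -> r0=0xba
body[2] add  r2, r1, r2 -> r2=0xf6
body[3] sub  r0, r6, r3 -> r0=0x69
body[4] xor  r5, r1, r6 -> r5=0x81
body[5] add  r3, r2, #11 -> r3=0x01
epilogue: pop r5=0x8a, sp=0xe1
epilogue: pop r0=0x37, sp=0xe2
r0 is callee-saved -> restored

REG = 0x37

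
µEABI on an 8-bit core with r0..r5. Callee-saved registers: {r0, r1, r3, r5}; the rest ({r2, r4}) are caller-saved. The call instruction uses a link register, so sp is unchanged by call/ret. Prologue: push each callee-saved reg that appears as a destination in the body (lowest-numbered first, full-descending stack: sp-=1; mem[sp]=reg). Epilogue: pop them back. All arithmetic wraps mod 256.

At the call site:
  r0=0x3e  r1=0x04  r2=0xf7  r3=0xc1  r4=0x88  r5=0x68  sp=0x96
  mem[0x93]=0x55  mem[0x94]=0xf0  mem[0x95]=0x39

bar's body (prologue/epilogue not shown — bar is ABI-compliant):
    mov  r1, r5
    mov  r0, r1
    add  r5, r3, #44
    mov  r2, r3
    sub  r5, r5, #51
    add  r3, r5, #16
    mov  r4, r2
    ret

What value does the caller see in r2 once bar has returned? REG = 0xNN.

REG = 0xc1

prologue: push r0 -> mem[0x95]=0x3e, sp=0x95
prologue: push r1 -> mem[0x94]=0x04, sp=0x94
prologue: push r3 -> mem[0x93]=0xc1, sp=0x93
prologue: push r5 -> mem[0x92]=0x68, sp=0x92
body[0] mov  r1, r5 -> r1=0x68
body[1] mov  r0, r1 -> r0=0x68
body[2] add  r5, r3, #44 -> r5=0xed
body[3] mov  r2, r3 -> r2=0xc1
body[4] sub  r5, r5, #51 -> r5=0xba
body[5] add  r3, r5, #16 -> r3=0xca
body[6] mov  r4, r2 -> r4=0xc1
epilogue: pop r5=0x68, sp=0x93
epilogue: pop r3=0xc1, sp=0x94
epilogue: pop r1=0x04, sp=0x95
epilogue: pop r0=0x3e, sp=0x96
r2 is caller-saved -> body value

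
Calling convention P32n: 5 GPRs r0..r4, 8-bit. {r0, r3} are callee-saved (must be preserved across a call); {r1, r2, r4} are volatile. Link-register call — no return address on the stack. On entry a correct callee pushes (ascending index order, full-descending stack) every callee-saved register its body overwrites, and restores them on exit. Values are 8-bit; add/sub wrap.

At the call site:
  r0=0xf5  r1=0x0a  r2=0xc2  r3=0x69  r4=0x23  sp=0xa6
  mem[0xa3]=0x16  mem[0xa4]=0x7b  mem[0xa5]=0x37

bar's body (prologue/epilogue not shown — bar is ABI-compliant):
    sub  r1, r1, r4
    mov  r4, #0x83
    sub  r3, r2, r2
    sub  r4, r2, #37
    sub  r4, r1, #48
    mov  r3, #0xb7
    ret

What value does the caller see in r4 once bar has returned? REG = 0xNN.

REG = 0xb7

prologue: push r3 → mem[0xa5]=0x69, sp=0xa5
body[0] sub  r1, r1, r4 → r1=0xe7
body[1] mov  r4, #0x83 → r4=0x83
body[2] sub  r3, r2, r2 → r3=0x00
body[3] sub  r4, r2, #37 → r4=0x9d
body[4] sub  r4, r1, #48 → r4=0xb7
body[5] mov  r3, #0xb7 → r3=0xb7
epilogue: pop r3=0x69, sp=0xa6
r4 is caller-saved → body value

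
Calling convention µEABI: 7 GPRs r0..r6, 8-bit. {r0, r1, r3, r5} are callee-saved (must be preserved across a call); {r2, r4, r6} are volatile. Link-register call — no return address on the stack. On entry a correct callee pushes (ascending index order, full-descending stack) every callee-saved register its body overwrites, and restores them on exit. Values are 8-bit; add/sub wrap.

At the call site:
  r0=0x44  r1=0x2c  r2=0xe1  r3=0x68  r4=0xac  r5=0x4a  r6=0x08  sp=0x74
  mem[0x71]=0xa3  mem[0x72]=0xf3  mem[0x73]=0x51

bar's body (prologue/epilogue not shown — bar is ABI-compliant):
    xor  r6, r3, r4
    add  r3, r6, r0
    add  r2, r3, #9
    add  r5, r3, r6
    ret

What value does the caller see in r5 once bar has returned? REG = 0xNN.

prologue: push r3 → mem[0x73]=0x68, sp=0x73
prologue: push r5 → mem[0x72]=0x4a, sp=0x72
body[0] xor  r6, r3, r4 → r6=0xc4
body[1] add  r3, r6, r0 → r3=0x08
body[2] add  r2, r3, #9 → r2=0x11
body[3] add  r5, r3, r6 → r5=0xcc
epilogue: pop r5=0x4a, sp=0x73
epilogue: pop r3=0x68, sp=0x74
r5 is callee-saved → restored

REG = 0x4a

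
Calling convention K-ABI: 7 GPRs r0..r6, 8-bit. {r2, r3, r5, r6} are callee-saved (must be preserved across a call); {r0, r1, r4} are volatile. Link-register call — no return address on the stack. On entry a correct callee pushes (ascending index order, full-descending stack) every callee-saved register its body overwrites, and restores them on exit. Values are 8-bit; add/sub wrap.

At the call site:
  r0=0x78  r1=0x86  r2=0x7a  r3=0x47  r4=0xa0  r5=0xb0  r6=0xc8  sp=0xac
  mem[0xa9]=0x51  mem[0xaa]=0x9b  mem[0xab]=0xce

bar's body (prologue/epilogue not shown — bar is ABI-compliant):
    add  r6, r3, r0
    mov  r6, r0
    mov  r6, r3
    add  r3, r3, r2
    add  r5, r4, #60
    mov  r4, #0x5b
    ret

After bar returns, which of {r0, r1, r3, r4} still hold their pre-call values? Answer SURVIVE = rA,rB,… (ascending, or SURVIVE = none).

SURVIVE = r0,r1,r3

prologue: push r3 → mem[0xab]=0x47, sp=0xab
prologue: push r5 → mem[0xaa]=0xb0, sp=0xaa
prologue: push r6 → mem[0xa9]=0xc8, sp=0xa9
body[0] add  r6, r3, r0 → r6=0xbf
body[1] mov  r6, r0 → r6=0x78
body[2] mov  r6, r3 → r6=0x47
body[3] add  r3, r3, r2 → r3=0xc1
body[4] add  r5, r4, #60 → r5=0xdc
body[5] mov  r4, #0x5b → r4=0x5b
epilogue: pop r6=0xc8, sp=0xaa
epilogue: pop r5=0xb0, sp=0xab
epilogue: pop r3=0x47, sp=0xac
r0: caller-saved, written=False
r1: caller-saved, written=False
r3: callee-saved, written=True
r4: caller-saved, written=True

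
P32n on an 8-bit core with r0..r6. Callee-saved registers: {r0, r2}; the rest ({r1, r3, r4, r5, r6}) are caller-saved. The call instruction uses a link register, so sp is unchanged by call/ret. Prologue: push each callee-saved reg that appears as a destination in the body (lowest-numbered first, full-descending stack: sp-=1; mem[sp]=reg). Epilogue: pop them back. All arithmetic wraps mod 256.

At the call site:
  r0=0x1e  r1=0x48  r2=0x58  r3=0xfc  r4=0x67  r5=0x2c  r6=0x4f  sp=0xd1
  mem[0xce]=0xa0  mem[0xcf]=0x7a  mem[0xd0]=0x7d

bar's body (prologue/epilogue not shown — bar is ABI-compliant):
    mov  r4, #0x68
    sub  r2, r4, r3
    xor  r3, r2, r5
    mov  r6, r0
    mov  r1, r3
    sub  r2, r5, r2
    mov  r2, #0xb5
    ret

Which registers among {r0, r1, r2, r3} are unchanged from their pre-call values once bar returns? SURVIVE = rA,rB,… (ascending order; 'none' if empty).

prologue: push r2 → mem[0xd0]=0x58, sp=0xd0
body[0] mov  r4, #0x68 → r4=0x68
body[1] sub  r2, r4, r3 → r2=0x6c
body[2] xor  r3, r2, r5 → r3=0x40
body[3] mov  r6, r0 → r6=0x1e
body[4] mov  r1, r3 → r1=0x40
body[5] sub  r2, r5, r2 → r2=0xc0
body[6] mov  r2, #0xb5 → r2=0xb5
epilogue: pop r2=0x58, sp=0xd1
r0: callee-saved, written=False
r1: caller-saved, written=True
r2: callee-saved, written=True
r3: caller-saved, written=True

SURVIVE = r0,r2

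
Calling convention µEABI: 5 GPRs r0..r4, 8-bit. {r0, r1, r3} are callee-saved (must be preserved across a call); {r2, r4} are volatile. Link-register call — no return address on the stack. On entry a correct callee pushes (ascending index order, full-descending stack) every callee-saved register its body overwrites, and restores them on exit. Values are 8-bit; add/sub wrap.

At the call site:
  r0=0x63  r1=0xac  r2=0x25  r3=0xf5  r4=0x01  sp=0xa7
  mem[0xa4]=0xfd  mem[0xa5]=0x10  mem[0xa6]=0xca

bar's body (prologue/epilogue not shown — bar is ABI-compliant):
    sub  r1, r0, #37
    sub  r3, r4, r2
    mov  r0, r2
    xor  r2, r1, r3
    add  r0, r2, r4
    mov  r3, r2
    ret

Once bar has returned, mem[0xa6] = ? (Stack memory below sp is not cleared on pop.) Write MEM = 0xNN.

prologue: push r0 -> mem[0xa6]=0x63, sp=0xa6
prologue: push r1 -> mem[0xa5]=0xac, sp=0xa5
prologue: push r3 -> mem[0xa4]=0xf5, sp=0xa4
body[0] sub  r1, r0, #37 -> r1=0x3e
body[1] sub  r3, r4, r2 -> r3=0xdc
body[2] mov  r0, r2 -> r0=0x25
body[3] xor  r2, r1, r3 -> r2=0xe2
body[4] add  r0, r2, r4 -> r0=0xe3
body[5] mov  r3, r2 -> r3=0xe2
epilogue: pop r3=0xf5, sp=0xa5
epilogue: pop r1=0xac, sp=0xa6
epilogue: pop r0=0x63, sp=0xa7
prologue pushed ['r0', 'r1', 'r3'] at ['0xa6', '0xa5', '0xa4']

MEM = 0x63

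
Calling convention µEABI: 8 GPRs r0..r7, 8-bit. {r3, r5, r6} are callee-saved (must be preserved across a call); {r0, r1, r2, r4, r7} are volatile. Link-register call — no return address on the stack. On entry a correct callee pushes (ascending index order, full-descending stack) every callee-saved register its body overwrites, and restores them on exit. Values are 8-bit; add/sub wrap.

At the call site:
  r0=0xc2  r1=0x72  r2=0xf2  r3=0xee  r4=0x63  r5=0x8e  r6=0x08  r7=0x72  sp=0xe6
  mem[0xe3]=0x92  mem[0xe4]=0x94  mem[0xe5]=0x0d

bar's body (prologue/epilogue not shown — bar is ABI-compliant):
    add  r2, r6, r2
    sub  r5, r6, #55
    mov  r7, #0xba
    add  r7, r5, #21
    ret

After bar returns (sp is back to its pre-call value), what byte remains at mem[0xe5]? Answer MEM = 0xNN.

prologue: push r5 -> mem[0xe5]=0x8e, sp=0xe5
body[0] add  r2, r6, r2 -> r2=0xfa
body[1] sub  r5, r6, #55 -> r5=0xd1
body[2] mov  r7, #0xba -> r7=0xba
body[3] add  r7, r5, #21 -> r7=0xe6
epilogue: pop r5=0x8e, sp=0xe6
prologue pushed ['r5'] at ['0xe5']

MEM = 0x8e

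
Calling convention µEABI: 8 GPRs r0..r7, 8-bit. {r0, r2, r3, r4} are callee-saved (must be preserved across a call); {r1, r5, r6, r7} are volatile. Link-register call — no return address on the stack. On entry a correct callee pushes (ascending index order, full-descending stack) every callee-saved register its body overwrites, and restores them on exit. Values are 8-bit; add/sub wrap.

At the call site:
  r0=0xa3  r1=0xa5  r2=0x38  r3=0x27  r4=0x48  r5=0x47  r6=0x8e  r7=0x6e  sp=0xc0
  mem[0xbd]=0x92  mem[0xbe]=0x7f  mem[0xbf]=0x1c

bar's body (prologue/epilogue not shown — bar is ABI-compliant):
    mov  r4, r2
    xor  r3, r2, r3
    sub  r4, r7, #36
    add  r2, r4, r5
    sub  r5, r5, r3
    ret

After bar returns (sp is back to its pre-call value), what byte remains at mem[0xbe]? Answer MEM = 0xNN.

MEM = 0x27

prologue: push r2 → mem[0xbf]=0x38, sp=0xbf
prologue: push r3 → mem[0xbe]=0x27, sp=0xbe
prologue: push r4 → mem[0xbd]=0x48, sp=0xbd
body[0] mov  r4, r2 → r4=0x38
body[1] xor  r3, r2, r3 → r3=0x1f
body[2] sub  r4, r7, #36 → r4=0x4a
body[3] add  r2, r4, r5 → r2=0x91
body[4] sub  r5, r5, r3 → r5=0x28
epilogue: pop r4=0x48, sp=0xbe
epilogue: pop r3=0x27, sp=0xbf
epilogue: pop r2=0x38, sp=0xc0
prologue pushed ['r2', 'r3', 'r4'] at ['0xbf', '0xbe', '0xbd']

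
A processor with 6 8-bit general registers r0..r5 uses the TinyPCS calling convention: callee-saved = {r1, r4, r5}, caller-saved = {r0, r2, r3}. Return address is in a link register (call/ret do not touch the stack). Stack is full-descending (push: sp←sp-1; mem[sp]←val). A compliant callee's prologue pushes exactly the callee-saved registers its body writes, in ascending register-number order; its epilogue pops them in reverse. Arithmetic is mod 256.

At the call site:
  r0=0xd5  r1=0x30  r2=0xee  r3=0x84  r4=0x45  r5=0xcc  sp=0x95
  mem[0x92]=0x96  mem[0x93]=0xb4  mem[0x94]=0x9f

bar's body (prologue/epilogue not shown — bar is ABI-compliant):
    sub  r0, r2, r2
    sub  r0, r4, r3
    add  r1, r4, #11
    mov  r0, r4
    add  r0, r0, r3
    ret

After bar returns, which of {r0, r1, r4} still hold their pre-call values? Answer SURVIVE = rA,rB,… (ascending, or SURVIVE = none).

SURVIVE = r1,r4

prologue: push r1 -> mem[0x94]=0x30, sp=0x94
body[0] sub  r0, r2, r2 -> r0=0x00
body[1] sub  r0, r4, r3 -> r0=0xc1
body[2] add  r1, r4, #11 -> r1=0x50
body[3] mov  r0, r4 -> r0=0x45
body[4] add  r0, r0, r3 -> r0=0xc9
epilogue: pop r1=0x30, sp=0x95
r0: caller-saved, written=True
r1: callee-saved, written=True
r4: callee-saved, written=False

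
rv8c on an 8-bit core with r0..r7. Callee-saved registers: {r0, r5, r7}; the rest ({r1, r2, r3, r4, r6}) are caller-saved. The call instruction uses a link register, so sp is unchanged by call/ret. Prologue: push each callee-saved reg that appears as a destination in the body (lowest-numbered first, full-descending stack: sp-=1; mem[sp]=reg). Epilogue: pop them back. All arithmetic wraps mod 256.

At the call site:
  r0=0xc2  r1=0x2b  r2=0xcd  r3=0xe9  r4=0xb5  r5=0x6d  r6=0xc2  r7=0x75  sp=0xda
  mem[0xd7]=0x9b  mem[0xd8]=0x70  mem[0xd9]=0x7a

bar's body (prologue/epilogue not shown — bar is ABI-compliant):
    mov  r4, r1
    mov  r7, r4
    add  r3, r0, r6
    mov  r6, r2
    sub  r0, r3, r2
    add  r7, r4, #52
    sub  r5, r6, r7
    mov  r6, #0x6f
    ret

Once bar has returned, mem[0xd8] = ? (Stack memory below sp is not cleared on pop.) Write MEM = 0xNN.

MEM = 0x6d

prologue: push r0 -> mem[0xd9]=0xc2, sp=0xd9
prologue: push r5 -> mem[0xd8]=0x6d, sp=0xd8
prologue: push r7 -> mem[0xd7]=0x75, sp=0xd7
body[0] mov  r4, r1 -> r4=0x2b
body[1] mov  r7, r4 -> r7=0x2b
body[2] add  r3, r0, r6 -> r3=0x84
body[3] mov  r6, r2 -> r6=0xcd
body[4] sub  r0, r3, r2 -> r0=0xb7
body[5] add  r7, r4, #52 -> r7=0x5f
body[6] sub  r5, r6, r7 -> r5=0x6e
body[7] mov  r6, #0x6f -> r6=0x6f
epilogue: pop r7=0x75, sp=0xd8
epilogue: pop r5=0x6d, sp=0xd9
epilogue: pop r0=0xc2, sp=0xda
prologue pushed ['r0', 'r5', 'r7'] at ['0xd9', '0xd8', '0xd7']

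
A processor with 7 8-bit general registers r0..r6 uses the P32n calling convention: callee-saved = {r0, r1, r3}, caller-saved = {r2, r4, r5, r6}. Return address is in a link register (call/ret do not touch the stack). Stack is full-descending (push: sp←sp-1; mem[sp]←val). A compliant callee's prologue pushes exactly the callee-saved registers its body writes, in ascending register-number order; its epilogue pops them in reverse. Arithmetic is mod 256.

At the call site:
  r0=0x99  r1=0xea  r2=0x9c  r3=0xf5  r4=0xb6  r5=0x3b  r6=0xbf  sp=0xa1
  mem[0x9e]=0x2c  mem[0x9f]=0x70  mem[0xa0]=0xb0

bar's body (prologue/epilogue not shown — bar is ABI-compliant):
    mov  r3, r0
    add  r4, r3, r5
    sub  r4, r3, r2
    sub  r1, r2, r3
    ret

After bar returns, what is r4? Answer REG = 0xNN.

REG = 0xfd

prologue: push r1 → mem[0xa0]=0xea, sp=0xa0
prologue: push r3 → mem[0x9f]=0xf5, sp=0x9f
body[0] mov  r3, r0 → r3=0x99
body[1] add  r4, r3, r5 → r4=0xd4
body[2] sub  r4, r3, r2 → r4=0xfd
body[3] sub  r1, r2, r3 → r1=0x03
epilogue: pop r3=0xf5, sp=0xa0
epilogue: pop r1=0xea, sp=0xa1
r4 is caller-saved → body value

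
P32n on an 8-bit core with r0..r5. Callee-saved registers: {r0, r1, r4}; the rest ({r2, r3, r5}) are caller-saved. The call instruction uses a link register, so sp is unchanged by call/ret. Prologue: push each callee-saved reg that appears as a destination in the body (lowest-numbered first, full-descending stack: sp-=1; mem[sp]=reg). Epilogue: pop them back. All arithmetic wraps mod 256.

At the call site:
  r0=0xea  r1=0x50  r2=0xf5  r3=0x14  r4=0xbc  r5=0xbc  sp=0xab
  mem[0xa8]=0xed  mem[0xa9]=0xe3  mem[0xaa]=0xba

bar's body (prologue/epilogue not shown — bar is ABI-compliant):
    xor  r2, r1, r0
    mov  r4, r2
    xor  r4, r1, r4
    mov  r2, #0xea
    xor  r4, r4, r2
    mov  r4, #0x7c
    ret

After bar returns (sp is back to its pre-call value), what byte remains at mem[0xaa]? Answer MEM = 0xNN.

prologue: push r4 → mem[0xaa]=0xbc, sp=0xaa
body[0] xor  r2, r1, r0 → r2=0xba
body[1] mov  r4, r2 → r4=0xba
body[2] xor  r4, r1, r4 → r4=0xea
body[3] mov  r2, #0xea → r2=0xea
body[4] xor  r4, r4, r2 → r4=0x00
body[5] mov  r4, #0x7c → r4=0x7c
epilogue: pop r4=0xbc, sp=0xab
prologue pushed ['r4'] at ['0xaa']

MEM = 0xbc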